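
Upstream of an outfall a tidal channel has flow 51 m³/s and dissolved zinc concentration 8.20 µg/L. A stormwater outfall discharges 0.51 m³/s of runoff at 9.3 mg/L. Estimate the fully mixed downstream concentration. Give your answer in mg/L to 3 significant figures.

0.100 mg/L

8.20 µg/L = 0.0082 mg/L.
Conservation of mass across the mixing zone: C = (0.51·9.3 + 51·0.0082) / (0.51 + 51) = 5.161/51.51 = 0.1002 mg/L.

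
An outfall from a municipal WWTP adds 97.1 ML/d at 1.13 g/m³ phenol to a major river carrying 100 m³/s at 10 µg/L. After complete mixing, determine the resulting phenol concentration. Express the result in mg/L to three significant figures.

0.0224 mg/L

97.1 ML/d = 1.124 m³/s.
10 µg/L = 0.01 mg/L.
By mass balance at complete mixing, C = (1.124·1.13 + 100·0.01) / (1.124 + 100) = 2.27/101.1 = 0.02245 mg/L.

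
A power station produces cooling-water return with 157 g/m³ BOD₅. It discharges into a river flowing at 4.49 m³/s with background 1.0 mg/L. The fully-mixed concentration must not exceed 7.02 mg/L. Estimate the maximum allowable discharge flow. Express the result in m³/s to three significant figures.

0.180 m³/s

Mass balance at complete mixing: C_std·(Q_w + Q_r) = Q_w·C_e + Q_r·C_b.
Rearranging, Q_w = Q_r·(C_std − C_b)/(C_e − C_std) = 4.49·(7.02 − 1) / (157 − 7.02) = 0.1802 m³/s.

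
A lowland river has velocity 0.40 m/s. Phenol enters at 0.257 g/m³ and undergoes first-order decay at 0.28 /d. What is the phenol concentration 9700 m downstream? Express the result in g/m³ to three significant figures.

Travel time t = 9700 m / 0.40 m/s = 9700/0.40 = 2.425e+04 s = 0.2807 d.
First-order decay: C = 0.257·exp(−0.28·0.2807) = 0.257·0.9244 = 0.2376 g/m³.

0.238 g/m³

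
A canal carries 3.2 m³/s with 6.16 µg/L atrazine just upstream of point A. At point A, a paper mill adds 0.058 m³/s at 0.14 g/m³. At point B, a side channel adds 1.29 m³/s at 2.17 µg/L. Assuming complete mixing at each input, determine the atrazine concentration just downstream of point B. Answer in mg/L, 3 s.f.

0.00674 mg/L

6.16 µg/L = 0.00616 mg/L.
After input A: C = (3.2·0.00616 + 0.058·0.14) / 3.258 = 0.008543 mg/L.
2.17 µg/L = 0.00217 mg/L.
After input B: C = (3.258·0.008543 + 1.29·0.00217) / 4.548 = 0.006735 mg/L.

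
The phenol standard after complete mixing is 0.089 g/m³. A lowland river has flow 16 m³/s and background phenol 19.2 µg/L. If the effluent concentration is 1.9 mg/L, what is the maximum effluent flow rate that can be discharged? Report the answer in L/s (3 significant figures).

19.2 µg/L = 0.0192 mg/L.
Mass balance at complete mixing: C_std·(Q_w + Q_r) = Q_w·C_e + Q_r·C_b.
Rearranging, Q_w = Q_r·(C_std − C_b)/(C_e − C_std) = 16·(0.089 − 0.0192) / (1.9 − 0.089) = 0.6167 m³/s.
= 616.7 L/s.

617 L/s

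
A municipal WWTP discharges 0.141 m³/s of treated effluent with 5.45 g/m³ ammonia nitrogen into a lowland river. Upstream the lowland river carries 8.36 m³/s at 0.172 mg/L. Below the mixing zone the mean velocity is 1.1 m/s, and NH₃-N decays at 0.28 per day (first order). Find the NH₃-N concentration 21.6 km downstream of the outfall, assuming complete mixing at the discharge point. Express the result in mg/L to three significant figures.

After complete mixing, C₀ = (0.141·5.45 + 8.36·0.172) / 8.501 = 0.2595 mg/L.
Travel time t = 2.16e+04 m / 1.1 m/s = 1.964e+04 s = 0.2273 d.
C = 0.2595·exp(−0.28·0.2273) = 0.2595·0.9383 = 0.2435 mg/L.

0.244 mg/L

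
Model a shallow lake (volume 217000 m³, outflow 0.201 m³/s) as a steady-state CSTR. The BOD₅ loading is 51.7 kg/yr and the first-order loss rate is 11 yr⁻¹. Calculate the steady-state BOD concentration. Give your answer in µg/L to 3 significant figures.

Outflow Q = 0.201 m³/s × 3.156e+07 s/yr = 6.343e+06 m³/yr.
Steady-state CSTR mass balance: W = Q·C + k·V·C, so C = W/(Q + kV).
Q + kV = 6.343e+06 + 11·217000 = 8.73e+06 m³/yr.
C = 51.7/8.73e+06 = 5.922e-06 kg/m³ = 0.005922 mg/L = 5.922 µg/L.

5.92 µg/L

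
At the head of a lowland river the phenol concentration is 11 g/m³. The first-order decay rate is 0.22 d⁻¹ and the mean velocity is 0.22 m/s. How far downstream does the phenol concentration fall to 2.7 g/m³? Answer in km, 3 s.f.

121 km

From C = C₀·e^(−kt), t = ln(C₀/C)/k = ln(11/2.7)/0.22 = 1.405/0.22 = 6.385 d.
Distance = v·t = 0.22 m/s × 5.516e+05 s = 1.214e+05 m = 121.4 km.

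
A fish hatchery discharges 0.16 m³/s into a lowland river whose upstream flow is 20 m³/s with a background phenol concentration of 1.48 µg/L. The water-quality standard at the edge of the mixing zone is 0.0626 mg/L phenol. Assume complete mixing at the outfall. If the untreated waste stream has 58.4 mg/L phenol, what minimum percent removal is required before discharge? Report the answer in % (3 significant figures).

86.8 %

1.48 µg/L = 0.00148 mg/L.
Mass balance: 0.0626·20.16 = 0.16·Cₑ + 20·0.00148.
Cₑ = (1.262 − 0.0296) / 0.16 = 7.703 mg/L.
Required removal = 1 − 7.703/58.4 = 86.81 %.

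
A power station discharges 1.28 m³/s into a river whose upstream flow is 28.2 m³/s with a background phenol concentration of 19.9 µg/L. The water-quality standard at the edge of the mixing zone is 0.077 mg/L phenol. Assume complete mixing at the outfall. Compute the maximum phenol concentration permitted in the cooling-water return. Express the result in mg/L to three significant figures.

19.9 µg/L = 0.0199 mg/L.
Mass balance: 0.077·29.48 = 1.28·Cₑ + 28.2·0.0199.
Cₑ = (2.27 − 0.5612) / 1.28 = 1.335 mg/L.

1.33 mg/L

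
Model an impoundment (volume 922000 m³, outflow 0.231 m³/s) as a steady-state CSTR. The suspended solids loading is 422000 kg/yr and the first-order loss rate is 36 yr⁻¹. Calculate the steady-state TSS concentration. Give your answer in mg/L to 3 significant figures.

10.4 mg/L

Outflow Q = 0.231 m³/s × 3.156e+07 s/yr = 7.29e+06 m³/yr.
Steady-state CSTR mass balance: W = Q·C + k·V·C, so C = W/(Q + kV).
Q + kV = 7.29e+06 + 36·922000 = 4.048e+07 m³/yr.
C = 422000/4.048e+07 = 0.01042 kg/m³ = 10.42 mg/L.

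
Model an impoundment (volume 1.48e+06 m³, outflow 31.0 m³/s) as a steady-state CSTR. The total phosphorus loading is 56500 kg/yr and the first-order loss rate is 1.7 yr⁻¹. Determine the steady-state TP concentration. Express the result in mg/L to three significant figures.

0.0576 mg/L

Outflow Q = 31.0 m³/s × 3.156e+07 s/yr = 9.783e+08 m³/yr.
Steady-state CSTR mass balance: W = Q·C + k·V·C, so C = W/(Q + kV).
Q + kV = 9.783e+08 + 1.7·1.48e+06 = 9.808e+08 m³/yr.
C = 56500/9.808e+08 = 5.761e-05 kg/m³ = 0.05761 mg/L.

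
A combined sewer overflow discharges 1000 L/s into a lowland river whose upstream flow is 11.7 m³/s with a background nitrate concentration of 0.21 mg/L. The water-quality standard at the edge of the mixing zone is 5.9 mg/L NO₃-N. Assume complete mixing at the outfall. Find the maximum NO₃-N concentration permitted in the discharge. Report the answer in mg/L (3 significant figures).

1000 L/s = 1 m³/s.
Mass balance: 5.9·12.7 = 1·Cₑ + 11.7·0.21.
Cₑ = (74.93 − 2.457) / 1 = 72.47 mg/L.

72.5 mg/L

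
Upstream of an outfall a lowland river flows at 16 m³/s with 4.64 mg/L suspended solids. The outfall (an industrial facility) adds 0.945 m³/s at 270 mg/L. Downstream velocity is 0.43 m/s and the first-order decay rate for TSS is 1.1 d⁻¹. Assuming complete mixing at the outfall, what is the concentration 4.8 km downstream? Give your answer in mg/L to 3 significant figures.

After complete mixing, C₀ = (0.945·270 + 16·4.64) / 16.95 = 19.44 mg/L.
Travel time t = 4800 m / 0.43 m/s = 1.116e+04 s = 0.1292 d.
C = 19.44·exp(−1.1·0.1292) = 19.44·0.8675 = 16.86 mg/L.

16.9 mg/L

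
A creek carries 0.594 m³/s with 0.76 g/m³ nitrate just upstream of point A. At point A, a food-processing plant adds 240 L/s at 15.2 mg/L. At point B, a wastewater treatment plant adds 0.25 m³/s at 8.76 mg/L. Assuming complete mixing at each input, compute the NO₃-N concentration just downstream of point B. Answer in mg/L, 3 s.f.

240 L/s = 0.24 m³/s.
After input A: C = (0.594·0.76 + 0.24·15.2) / 0.834 = 4.915 mg/L.
After input B: C = (0.834·4.915 + 0.25·8.76) / 1.084 = 5.802 mg/L.

5.80 mg/L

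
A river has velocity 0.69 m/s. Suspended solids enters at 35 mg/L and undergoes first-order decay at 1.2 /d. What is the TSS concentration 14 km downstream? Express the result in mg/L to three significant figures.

Travel time t = 14 km / 0.69 m/s = 1.4e+04/0.69 = 2.029e+04 s = 0.2348 d.
First-order decay: C = 35·exp(−1.2·0.2348) = 35·0.7544 = 26.4 mg/L.

26.4 mg/L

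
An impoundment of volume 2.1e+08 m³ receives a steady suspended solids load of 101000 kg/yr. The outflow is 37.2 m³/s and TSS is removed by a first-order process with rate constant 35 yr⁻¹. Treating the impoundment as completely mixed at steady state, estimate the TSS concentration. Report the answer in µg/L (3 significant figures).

Outflow Q = 37.2 m³/s × 3.156e+07 s/yr = 1.174e+09 m³/yr.
Steady-state CSTR mass balance: W = Q·C + k·V·C, so C = W/(Q + kV).
Q + kV = 1.174e+09 + 35·2.1e+08 = 8.524e+09 m³/yr.
C = 101000/8.524e+09 = 1.185e-05 kg/m³ = 0.01185 mg/L = 11.85 µg/L.

11.8 µg/L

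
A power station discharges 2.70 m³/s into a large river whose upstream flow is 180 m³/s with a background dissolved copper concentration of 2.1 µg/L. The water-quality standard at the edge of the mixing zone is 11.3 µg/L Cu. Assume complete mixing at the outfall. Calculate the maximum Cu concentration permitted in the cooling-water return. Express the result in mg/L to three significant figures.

2.1 µg/L = 0.0021 mg/L.
11.3 µg/L = 0.0113 mg/L.
Mass balance: 0.0113·182.7 = 2.7·Cₑ + 180·0.0021.
Cₑ = (2.065 − 0.378) / 2.7 = 0.6246 mg/L.

0.625 mg/L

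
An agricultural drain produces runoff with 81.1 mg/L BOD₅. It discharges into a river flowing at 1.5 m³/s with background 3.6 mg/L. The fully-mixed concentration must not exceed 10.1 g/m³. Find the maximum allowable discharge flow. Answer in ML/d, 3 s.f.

11.9 ML/d

Mass balance at complete mixing: C_std·(Q_w + Q_r) = Q_w·C_e + Q_r·C_b.
Rearranging, Q_w = Q_r·(C_std − C_b)/(C_e − C_std) = 1.5·(10.1 − 3.6) / (81.1 − 10.1) = 0.1373 m³/s.
= 11.86 ML/d.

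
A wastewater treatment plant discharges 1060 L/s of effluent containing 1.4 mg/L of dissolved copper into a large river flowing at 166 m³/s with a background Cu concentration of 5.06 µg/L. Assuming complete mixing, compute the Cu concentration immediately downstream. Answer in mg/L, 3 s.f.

1060 L/s = 1.06 m³/s.
5.06 µg/L = 0.00506 mg/L.
By mass balance at complete mixing, C = (1.06·1.4 + 166·0.00506) / (1.06 + 166) = 2.324/167.1 = 0.01391 mg/L.

0.0139 mg/L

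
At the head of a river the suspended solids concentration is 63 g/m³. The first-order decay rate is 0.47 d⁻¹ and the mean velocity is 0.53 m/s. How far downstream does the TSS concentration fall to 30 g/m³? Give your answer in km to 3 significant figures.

72.3 km

From C = C₀·e^(−kt), t = ln(C₀/C)/k = ln(63/30)/0.47 = 0.7419/0.47 = 1.579 d.
Distance = v·t = 0.53 m/s × 1.364e+05 s = 7.229e+04 m = 72.29 km.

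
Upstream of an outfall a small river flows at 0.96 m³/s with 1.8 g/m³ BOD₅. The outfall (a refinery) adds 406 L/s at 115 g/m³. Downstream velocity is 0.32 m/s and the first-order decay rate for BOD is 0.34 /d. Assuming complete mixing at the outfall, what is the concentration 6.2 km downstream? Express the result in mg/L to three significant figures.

406 L/s = 0.406 m³/s.
After complete mixing, C₀ = (0.406·115 + 0.96·1.8) / 1.366 = 35.45 mg/L.
Travel time t = 6200 m / 0.32 m/s = 1.938e+04 s = 0.2242 d.
C = 35.45·exp(−0.34·0.2242) = 35.45·0.9266 = 32.84 mg/L.

32.8 mg/L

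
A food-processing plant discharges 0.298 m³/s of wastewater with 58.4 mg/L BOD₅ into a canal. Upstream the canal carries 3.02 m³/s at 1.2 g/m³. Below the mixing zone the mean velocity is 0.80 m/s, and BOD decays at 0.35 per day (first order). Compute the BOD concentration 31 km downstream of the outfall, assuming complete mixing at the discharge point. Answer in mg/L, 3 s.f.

5.42 mg/L

After complete mixing, C₀ = (0.298·58.4 + 3.02·1.2) / 3.318 = 6.337 mg/L.
Travel time t = 3.1e+04 m / 0.80 m/s = 3.875e+04 s = 0.4485 d.
C = 6.337·exp(−0.35·0.4485) = 6.337·0.8547 = 5.417 mg/L.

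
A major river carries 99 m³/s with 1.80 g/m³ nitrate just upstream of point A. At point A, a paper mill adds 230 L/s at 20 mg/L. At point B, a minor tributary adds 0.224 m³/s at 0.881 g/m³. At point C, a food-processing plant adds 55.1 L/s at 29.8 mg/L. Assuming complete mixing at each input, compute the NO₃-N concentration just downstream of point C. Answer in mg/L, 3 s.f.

1.86 mg/L

230 L/s = 0.23 m³/s.
After input A: C = (99·1.8 + 0.23·20) / 99.23 = 1.842 mg/L.
After input B: C = (99.23·1.842 + 0.224·0.881) / 99.45 = 1.84 mg/L.
55.1 L/s = 0.0551 m³/s.
After input C: C = (99.45·1.84 + 0.0551·29.8) / 99.51 = 1.856 mg/L.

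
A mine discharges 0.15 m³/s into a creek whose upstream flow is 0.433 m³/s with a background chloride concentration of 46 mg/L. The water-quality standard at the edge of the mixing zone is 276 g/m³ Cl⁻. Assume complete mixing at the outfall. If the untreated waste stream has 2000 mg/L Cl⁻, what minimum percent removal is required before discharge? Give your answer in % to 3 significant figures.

53.0 %

Mass balance: 276·0.583 = 0.15·Cₑ + 0.433·46.
Cₑ = (160.9 − 19.92) / 0.15 = 939.9 mg/L.
Required removal = 1 − 939.9/2000 = 53 %.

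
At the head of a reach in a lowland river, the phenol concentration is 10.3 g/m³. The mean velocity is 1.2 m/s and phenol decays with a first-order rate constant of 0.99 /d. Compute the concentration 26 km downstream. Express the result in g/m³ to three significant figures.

Travel time t = 26 km / 1.2 m/s = 2.6e+04/1.2 = 2.167e+04 s = 0.2508 d.
First-order decay: C = 10.3·exp(−0.99·0.2508) = 10.3·0.7802 = 8.036 g/m³.

8.04 g/m³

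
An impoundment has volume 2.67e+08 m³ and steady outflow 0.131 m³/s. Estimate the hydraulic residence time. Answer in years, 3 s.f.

64.6 yr

Q = 0.131 m³/s × 3.156e+07 s/yr = 4.134e+06 m³/yr.
Hydraulic residence time τ = V/Q = 2.67e+08/4.134e+06 = 64.59 yr.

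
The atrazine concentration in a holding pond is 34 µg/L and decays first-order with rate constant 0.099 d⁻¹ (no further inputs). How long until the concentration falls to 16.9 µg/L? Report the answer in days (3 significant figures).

t = ln(C₀/C)/k = ln(34/16.9)/0.099 = 0.699/0.099 = 7.061 d.

7.06 d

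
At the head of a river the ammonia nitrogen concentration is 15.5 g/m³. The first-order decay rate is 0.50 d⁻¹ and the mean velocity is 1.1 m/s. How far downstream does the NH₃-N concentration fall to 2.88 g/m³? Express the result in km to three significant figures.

320 km

From C = C₀·e^(−kt), t = ln(C₀/C)/k = ln(15.5/2.88)/0.50 = 1.683/0.50 = 3.366 d.
Distance = v·t = 1.1 m/s × 2.908e+05 s = 3.199e+05 m = 319.9 km.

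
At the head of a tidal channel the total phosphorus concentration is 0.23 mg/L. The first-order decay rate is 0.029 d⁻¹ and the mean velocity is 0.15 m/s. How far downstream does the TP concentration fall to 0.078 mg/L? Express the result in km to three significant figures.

From C = C₀·e^(−kt), t = ln(C₀/C)/k = ln(0.23/0.078)/0.029 = 1.081/0.029 = 37.29 d.
Distance = v·t = 0.15 m/s × 3.222e+06 s = 4.833e+05 m = 483.3 km.

483 km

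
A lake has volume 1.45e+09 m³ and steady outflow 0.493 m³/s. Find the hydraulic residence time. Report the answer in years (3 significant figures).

93.2 yr

Q = 0.493 m³/s × 3.156e+07 s/yr = 1.556e+07 m³/yr.
Hydraulic residence time τ = V/Q = 1.45e+09/1.556e+07 = 93.2 yr.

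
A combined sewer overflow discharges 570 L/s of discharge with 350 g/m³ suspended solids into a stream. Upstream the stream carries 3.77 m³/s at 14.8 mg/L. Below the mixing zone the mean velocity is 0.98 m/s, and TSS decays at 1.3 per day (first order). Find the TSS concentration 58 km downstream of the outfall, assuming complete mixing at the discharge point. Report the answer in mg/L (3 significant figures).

570 L/s = 0.57 m³/s.
After complete mixing, C₀ = (0.57·350 + 3.77·14.8) / 4.34 = 58.82 mg/L.
Travel time t = 5.8e+04 m / 0.98 m/s = 5.918e+04 s = 0.685 d.
C = 58.82·exp(−1.3·0.685) = 58.82·0.4105 = 24.14 mg/L.

24.1 mg/L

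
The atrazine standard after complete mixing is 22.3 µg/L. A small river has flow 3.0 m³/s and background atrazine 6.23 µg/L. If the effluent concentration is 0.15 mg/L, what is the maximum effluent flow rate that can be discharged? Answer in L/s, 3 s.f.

6.23 µg/L = 0.00623 mg/L.
22.3 µg/L = 0.0223 mg/L.
Mass balance at complete mixing: C_std·(Q_w + Q_r) = Q_w·C_e + Q_r·C_b.
Rearranging, Q_w = Q_r·(C_std − C_b)/(C_e − C_std) = 3.0·(0.0223 − 0.00623) / (0.15 − 0.0223) = 0.3775 m³/s.
= 377.5 L/s.

378 L/s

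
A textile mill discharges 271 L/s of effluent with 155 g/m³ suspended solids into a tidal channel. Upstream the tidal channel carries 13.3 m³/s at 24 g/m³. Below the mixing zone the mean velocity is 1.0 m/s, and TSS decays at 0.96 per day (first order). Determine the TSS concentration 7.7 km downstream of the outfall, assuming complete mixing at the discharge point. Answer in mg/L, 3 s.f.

24.4 mg/L

271 L/s = 0.271 m³/s.
After complete mixing, C₀ = (0.271·155 + 13.3·24) / 13.57 = 26.62 mg/L.
Travel time t = 7700 m / 1.0 m/s = 7700 s = 0.08912 d.
C = 26.62·exp(−0.96·0.08912) = 26.62·0.918 = 24.43 mg/L.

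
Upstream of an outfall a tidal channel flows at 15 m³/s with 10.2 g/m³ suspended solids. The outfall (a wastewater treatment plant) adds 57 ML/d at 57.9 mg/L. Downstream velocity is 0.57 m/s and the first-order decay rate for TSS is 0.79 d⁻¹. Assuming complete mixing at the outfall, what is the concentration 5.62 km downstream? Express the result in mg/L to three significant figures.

11.2 mg/L

57 ML/d = 0.6597 m³/s.
After complete mixing, C₀ = (0.6597·57.9 + 15·10.2) / 15.66 = 12.21 mg/L.
Travel time t = 5620 m / 0.57 m/s = 9860 s = 0.1141 d.
C = 12.21·exp(−0.79·0.1141) = 12.21·0.9138 = 11.16 mg/L.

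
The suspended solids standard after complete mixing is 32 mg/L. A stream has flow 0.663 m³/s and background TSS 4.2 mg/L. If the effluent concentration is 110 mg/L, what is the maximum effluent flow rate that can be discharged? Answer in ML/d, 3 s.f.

20.4 ML/d

Mass balance at complete mixing: C_std·(Q_w + Q_r) = Q_w·C_e + Q_r·C_b.
Rearranging, Q_w = Q_r·(C_std − C_b)/(C_e − C_std) = 0.663·(32 − 4.2) / (110 − 32) = 0.2363 m³/s.
= 20.42 ML/d.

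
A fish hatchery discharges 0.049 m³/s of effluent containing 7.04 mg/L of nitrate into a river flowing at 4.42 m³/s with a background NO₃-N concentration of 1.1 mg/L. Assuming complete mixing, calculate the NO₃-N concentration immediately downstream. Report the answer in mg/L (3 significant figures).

1.17 mg/L

Flow-weighted mixing gives C = (0.049·7.04 + 4.42·1.1) / (0.049 + 4.42) = 5.207/4.469 = 1.165 mg/L.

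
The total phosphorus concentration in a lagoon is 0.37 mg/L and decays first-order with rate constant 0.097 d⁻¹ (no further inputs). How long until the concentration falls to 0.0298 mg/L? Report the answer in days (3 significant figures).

t = ln(C₀/C)/k = ln(0.37/0.0298)/0.097 = 2.519/0.097 = 25.97 d.

26.0 d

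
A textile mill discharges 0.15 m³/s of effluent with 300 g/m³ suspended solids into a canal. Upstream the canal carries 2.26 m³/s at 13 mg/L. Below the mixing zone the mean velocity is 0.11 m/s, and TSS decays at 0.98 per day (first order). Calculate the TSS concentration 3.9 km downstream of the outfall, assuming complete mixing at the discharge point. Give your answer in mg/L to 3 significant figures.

20.6 mg/L

After complete mixing, C₀ = (0.15·300 + 2.26·13) / 2.41 = 30.86 mg/L.
Travel time t = 3900 m / 0.11 m/s = 3.545e+04 s = 0.4104 d.
C = 30.86·exp(−0.98·0.4104) = 30.86·0.6689 = 20.64 mg/L.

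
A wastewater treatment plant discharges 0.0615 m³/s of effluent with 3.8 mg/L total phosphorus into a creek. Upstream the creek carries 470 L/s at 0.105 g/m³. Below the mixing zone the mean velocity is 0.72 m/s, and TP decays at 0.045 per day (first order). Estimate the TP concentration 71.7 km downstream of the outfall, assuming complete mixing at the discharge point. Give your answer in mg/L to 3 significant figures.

0.506 mg/L

470 L/s = 0.47 m³/s.
After complete mixing, C₀ = (0.0615·3.8 + 0.47·0.105) / 0.5315 = 0.5325 mg/L.
Travel time t = 7.17e+04 m / 0.72 m/s = 9.958e+04 s = 1.153 d.
C = 0.5325·exp(−0.045·1.153) = 0.5325·0.9495 = 0.5056 mg/L.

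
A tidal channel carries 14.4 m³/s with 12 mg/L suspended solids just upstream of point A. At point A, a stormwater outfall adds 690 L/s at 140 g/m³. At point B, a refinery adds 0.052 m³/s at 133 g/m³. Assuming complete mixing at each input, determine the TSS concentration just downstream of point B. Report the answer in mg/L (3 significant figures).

18.2 mg/L

690 L/s = 0.69 m³/s.
After input A: C = (14.4·12 + 0.69·140) / 15.09 = 17.85 mg/L.
After input B: C = (15.09·17.85 + 0.052·133) / 15.14 = 18.25 mg/L.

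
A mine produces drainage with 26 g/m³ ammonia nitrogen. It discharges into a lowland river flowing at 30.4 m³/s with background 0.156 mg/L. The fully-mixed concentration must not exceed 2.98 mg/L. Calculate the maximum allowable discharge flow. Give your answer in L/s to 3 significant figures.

3730 L/s

Mass balance at complete mixing: C_std·(Q_w + Q_r) = Q_w·C_e + Q_r·C_b.
Rearranging, Q_w = Q_r·(C_std − C_b)/(C_e − C_std) = 30.4·(2.98 − 0.156) / (26 − 2.98) = 3.729 m³/s.
= 3729 L/s.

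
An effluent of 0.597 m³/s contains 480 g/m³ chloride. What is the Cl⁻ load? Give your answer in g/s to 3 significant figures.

Mass flux = Q·C = 0.597 m³/s × 480 g/m³ = 286.6 g/s.

287 g/s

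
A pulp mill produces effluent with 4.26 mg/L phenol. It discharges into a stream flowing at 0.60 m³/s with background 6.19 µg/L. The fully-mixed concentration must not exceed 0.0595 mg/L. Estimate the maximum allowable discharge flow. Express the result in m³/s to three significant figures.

0.00761 m³/s

6.19 µg/L = 0.00619 mg/L.
Mass balance at complete mixing: C_std·(Q_w + Q_r) = Q_w·C_e + Q_r·C_b.
Rearranging, Q_w = Q_r·(C_std − C_b)/(C_e − C_std) = 0.60·(0.0595 − 0.00619) / (4.26 − 0.0595) = 0.007615 m³/s.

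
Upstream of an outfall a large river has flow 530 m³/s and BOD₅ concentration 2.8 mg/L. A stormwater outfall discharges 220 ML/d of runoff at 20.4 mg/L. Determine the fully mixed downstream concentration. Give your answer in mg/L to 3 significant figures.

2.88 mg/L

220 ML/d = 2.546 m³/s.
Conservation of mass across the mixing zone: C = (2.546·20.4 + 530·2.8) / (2.546 + 530) = 1536/532.5 = 2.884 mg/L.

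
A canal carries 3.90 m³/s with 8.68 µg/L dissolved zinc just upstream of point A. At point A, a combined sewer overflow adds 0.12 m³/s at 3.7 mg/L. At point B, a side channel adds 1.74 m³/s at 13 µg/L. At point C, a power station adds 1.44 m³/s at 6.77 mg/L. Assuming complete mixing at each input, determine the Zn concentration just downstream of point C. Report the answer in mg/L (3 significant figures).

8.68 µg/L = 0.00868 mg/L.
After input A: C = (3.9·0.00868 + 0.12·3.7) / 4.02 = 0.1189 mg/L.
13 µg/L = 0.013 mg/L.
After input B: C = (4.02·0.1189 + 1.74·0.013) / 5.76 = 0.08689 mg/L.
After input C: C = (5.76·0.08689 + 1.44·6.77) / 7.2 = 1.424 mg/L.

1.42 mg/L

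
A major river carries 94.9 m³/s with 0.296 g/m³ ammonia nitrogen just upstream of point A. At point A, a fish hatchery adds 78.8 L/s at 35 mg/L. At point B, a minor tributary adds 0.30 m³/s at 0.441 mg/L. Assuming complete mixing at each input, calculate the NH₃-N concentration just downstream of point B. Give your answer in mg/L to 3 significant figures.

0.325 mg/L

78.8 L/s = 0.0788 m³/s.
After input A: C = (94.9·0.296 + 0.0788·35) / 94.98 = 0.3248 mg/L.
After input B: C = (94.98·0.3248 + 0.3·0.441) / 95.28 = 0.3252 mg/L.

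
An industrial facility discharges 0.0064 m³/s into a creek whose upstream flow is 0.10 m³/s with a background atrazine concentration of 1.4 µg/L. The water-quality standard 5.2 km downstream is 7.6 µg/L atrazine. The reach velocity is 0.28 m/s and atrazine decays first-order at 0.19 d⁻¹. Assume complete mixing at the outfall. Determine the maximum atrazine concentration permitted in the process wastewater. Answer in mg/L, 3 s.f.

0.110 mg/L

1.4 µg/L = 0.0014 mg/L.
7.6 µg/L = 0.0076 mg/L.
Travel time to the compliance point: t = 5200/0.28 = 1.857e+04 s = 0.2149 d; decay factor exp(−0.19·0.2149) = 0.96.
So the concentration just after mixing may be at most 0.0076/0.96 = 0.007917 mg/L.
Mass balance: 0.007917·0.1064 = 0.0064·Cₑ + 0.1·0.0014.
Cₑ = (0.0008423 − 0.00014) / 0.0064 = 0.1097 mg/L.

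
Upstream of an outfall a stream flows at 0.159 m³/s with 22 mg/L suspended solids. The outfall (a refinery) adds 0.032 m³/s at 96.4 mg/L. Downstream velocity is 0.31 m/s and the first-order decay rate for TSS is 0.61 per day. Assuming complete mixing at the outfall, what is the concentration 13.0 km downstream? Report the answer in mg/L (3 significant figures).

25.6 mg/L

After complete mixing, C₀ = (0.032·96.4 + 0.159·22) / 0.191 = 34.46 mg/L.
Travel time t = 1.3e+04 m / 0.31 m/s = 4.194e+04 s = 0.4854 d.
C = 34.46·exp(−0.61·0.4854) = 34.46·0.7437 = 25.63 mg/L.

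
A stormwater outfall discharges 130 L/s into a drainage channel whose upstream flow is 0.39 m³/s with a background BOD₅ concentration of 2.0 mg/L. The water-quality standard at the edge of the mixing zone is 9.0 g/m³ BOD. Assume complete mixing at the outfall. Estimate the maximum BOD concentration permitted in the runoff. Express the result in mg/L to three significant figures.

130 L/s = 0.13 m³/s.
Mass balance: 9·0.52 = 0.13·Cₑ + 0.39·2.
Cₑ = (4.68 − 0.78) / 0.13 = 30 mg/L.

30.0 mg/L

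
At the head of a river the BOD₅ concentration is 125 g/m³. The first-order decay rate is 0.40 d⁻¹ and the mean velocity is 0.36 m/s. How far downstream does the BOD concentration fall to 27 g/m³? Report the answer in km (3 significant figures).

From C = C₀·e^(−kt), t = ln(C₀/C)/k = ln(125/27)/0.40 = 1.532/0.40 = 3.831 d.
Distance = v·t = 0.36 m/s × 3.31e+05 s = 1.192e+05 m = 119.2 km.

119 km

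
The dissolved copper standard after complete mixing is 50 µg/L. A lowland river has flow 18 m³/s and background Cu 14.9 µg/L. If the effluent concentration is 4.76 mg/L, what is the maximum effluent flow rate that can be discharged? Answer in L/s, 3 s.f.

134 L/s

14.9 µg/L = 0.0149 mg/L.
50 µg/L = 0.05 mg/L.
Mass balance at complete mixing: C_std·(Q_w + Q_r) = Q_w·C_e + Q_r·C_b.
Rearranging, Q_w = Q_r·(C_std − C_b)/(C_e − C_std) = 18·(0.05 − 0.0149) / (4.76 − 0.05) = 0.1341 m³/s.
= 134.1 L/s.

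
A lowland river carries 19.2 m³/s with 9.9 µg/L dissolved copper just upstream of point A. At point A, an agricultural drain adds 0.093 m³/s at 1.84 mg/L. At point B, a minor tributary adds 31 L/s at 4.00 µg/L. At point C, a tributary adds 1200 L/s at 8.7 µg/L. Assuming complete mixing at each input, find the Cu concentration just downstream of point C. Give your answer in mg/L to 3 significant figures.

0.0181 mg/L

9.9 µg/L = 0.0099 mg/L.
After input A: C = (19.2·0.0099 + 0.093·1.84) / 19.29 = 0.01872 mg/L.
31 L/s = 0.031 m³/s.
4.00 µg/L = 0.004 mg/L.
After input B: C = (19.29·0.01872 + 0.031·0.004) / 19.32 = 0.0187 mg/L.
1200 L/s = 1.2 m³/s.
8.7 µg/L = 0.0087 mg/L.
After input C: C = (19.32·0.0187 + 1.2·0.0087) / 20.52 = 0.01811 mg/L.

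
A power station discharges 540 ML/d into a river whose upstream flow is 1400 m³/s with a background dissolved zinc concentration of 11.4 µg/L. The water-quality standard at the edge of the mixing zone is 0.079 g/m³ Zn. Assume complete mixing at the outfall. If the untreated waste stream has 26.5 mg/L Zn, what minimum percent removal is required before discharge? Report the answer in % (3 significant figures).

42.6 %

540 ML/d = 6.25 m³/s.
11.4 µg/L = 0.0114 mg/L.
Mass balance: 0.079·1406 = 6.25·Cₑ + 1400·0.0114.
Cₑ = (111.1 − 15.96) / 6.25 = 15.22 mg/L.
Required removal = 1 − 15.22/26.5 = 42.56 %.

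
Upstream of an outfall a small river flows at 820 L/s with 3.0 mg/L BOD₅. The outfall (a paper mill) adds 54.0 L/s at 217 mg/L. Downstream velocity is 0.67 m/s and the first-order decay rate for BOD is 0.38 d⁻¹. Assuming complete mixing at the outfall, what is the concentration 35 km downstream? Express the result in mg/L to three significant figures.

54.0 L/s = 0.054 m³/s.
820 L/s = 0.82 m³/s.
After complete mixing, C₀ = (0.054·217 + 0.82·3) / 0.874 = 16.22 mg/L.
Travel time t = 3.5e+04 m / 0.67 m/s = 5.224e+04 s = 0.6046 d.
C = 16.22·exp(−0.38·0.6046) = 16.22·0.7947 = 12.89 mg/L.

12.9 mg/L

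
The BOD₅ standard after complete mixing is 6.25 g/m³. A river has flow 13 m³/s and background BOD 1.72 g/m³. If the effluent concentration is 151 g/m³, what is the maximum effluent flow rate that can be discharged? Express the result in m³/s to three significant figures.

Mass balance at complete mixing: C_std·(Q_w + Q_r) = Q_w·C_e + Q_r·C_b.
Rearranging, Q_w = Q_r·(C_std − C_b)/(C_e − C_std) = 13·(6.25 − 1.72) / (151 − 6.25) = 0.4068 m³/s.

0.407 m³/s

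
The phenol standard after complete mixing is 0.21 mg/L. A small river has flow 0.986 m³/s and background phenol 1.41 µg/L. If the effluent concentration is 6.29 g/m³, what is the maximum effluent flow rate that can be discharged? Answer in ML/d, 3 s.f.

2.92 ML/d

1.41 µg/L = 0.00141 mg/L.
Mass balance at complete mixing: C_std·(Q_w + Q_r) = Q_w·C_e + Q_r·C_b.
Rearranging, Q_w = Q_r·(C_std − C_b)/(C_e − C_std) = 0.986·(0.21 − 0.00141) / (6.29 − 0.21) = 0.03383 m³/s.
= 2.923 ML/d.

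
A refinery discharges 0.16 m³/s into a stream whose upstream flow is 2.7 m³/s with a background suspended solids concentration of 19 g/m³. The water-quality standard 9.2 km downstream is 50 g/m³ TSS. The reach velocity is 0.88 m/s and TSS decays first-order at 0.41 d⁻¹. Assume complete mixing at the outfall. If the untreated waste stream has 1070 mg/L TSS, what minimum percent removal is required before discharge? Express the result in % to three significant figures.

Travel time to the compliance point: t = 9200/0.88 = 1.045e+04 s = 0.121 d; decay factor exp(−0.41·0.121) = 0.9516.
So the concentration just after mixing may be at most 50/0.9516 = 52.54 mg/L.
Mass balance: 52.54·2.86 = 0.16·Cₑ + 2.7·19.
Cₑ = (150.3 − 51.3) / 0.16 = 618.6 mg/L.
Required removal = 1 − 618.6/1070 = 42.19 %.

42.2 %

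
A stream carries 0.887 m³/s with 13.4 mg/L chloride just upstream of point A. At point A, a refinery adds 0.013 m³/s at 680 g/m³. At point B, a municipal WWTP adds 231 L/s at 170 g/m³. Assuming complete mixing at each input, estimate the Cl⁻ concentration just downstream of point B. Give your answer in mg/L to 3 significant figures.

53.0 mg/L

After input A: C = (0.887·13.4 + 0.013·680) / 0.9 = 23.03 mg/L.
231 L/s = 0.231 m³/s.
After input B: C = (0.9·23.03 + 0.231·170) / 1.131 = 53.05 mg/L.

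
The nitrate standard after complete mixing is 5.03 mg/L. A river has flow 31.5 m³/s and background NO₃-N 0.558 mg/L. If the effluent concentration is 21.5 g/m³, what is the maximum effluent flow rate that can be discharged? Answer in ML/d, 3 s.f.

739 ML/d

Mass balance at complete mixing: C_std·(Q_w + Q_r) = Q_w·C_e + Q_r·C_b.
Rearranging, Q_w = Q_r·(C_std − C_b)/(C_e − C_std) = 31.5·(5.03 − 0.558) / (21.5 − 5.03) = 8.553 m³/s.
= 739 ML/d.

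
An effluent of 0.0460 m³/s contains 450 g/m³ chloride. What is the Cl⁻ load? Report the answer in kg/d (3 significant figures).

Mass flux = Q·C = 0.046 m³/s × 450 g/m³ = 20.7 g/s.
= 20.7 g/s × 86.4 = 1788 kg/d.

1790 kg/d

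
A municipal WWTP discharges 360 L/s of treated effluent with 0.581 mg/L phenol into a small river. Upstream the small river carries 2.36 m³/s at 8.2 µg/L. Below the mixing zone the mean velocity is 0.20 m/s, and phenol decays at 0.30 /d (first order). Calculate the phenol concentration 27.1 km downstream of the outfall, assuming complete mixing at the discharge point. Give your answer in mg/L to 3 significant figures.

360 L/s = 0.36 m³/s.
8.2 µg/L = 0.0082 mg/L.
After complete mixing, C₀ = (0.36·0.581 + 2.36·0.0082) / 2.72 = 0.08401 mg/L.
Travel time t = 2.71e+04 m / 0.20 m/s = 1.355e+05 s = 1.568 d.
C = 0.08401·exp(−0.30·1.568) = 0.08401·0.6247 = 0.05248 mg/L.

0.0525 mg/L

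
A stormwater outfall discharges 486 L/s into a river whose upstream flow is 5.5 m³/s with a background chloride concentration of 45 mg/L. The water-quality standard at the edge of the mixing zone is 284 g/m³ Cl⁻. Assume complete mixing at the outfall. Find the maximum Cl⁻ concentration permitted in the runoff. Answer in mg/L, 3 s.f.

486 L/s = 0.486 m³/s.
Mass balance: 284·5.986 = 0.486·Cₑ + 5.5·45.
Cₑ = (1700 − 247.5) / 0.486 = 2989 mg/L.

2990 mg/L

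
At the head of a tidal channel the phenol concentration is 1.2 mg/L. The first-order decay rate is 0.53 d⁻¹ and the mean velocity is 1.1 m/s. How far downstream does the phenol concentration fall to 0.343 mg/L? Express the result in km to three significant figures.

225 km

From C = C₀·e^(−kt), t = ln(C₀/C)/k = ln(1.2/0.343)/0.53 = 1.252/0.53 = 2.363 d.
Distance = v·t = 1.1 m/s × 2.042e+05 s = 2.246e+05 m = 224.6 km.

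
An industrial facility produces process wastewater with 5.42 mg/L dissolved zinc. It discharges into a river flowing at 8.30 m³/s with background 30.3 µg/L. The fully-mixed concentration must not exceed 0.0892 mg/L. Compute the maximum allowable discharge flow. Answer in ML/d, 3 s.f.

7.92 ML/d

30.3 µg/L = 0.0303 mg/L.
Mass balance at complete mixing: C_std·(Q_w + Q_r) = Q_w·C_e + Q_r·C_b.
Rearranging, Q_w = Q_r·(C_std − C_b)/(C_e − C_std) = 8.30·(0.0892 − 0.0303) / (5.42 − 0.0892) = 0.09171 m³/s.
= 7.923 ML/d.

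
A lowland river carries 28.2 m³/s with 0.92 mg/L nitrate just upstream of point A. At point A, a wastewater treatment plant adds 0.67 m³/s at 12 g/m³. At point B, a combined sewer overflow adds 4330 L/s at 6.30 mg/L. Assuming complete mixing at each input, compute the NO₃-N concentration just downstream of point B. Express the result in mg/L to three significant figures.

After input A: C = (28.2·0.92 + 0.67·12) / 28.87 = 1.177 mg/L.
4330 L/s = 4.33 m³/s.
After input B: C = (28.87·1.177 + 4.33·6.3) / 33.2 = 1.845 mg/L.

1.85 mg/L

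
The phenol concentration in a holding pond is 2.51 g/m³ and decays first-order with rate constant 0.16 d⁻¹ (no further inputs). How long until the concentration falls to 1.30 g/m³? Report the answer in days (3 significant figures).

4.11 d

t = ln(C₀/C)/k = ln(2.51/1.30)/0.16 = 0.6579/0.16 = 4.112 d.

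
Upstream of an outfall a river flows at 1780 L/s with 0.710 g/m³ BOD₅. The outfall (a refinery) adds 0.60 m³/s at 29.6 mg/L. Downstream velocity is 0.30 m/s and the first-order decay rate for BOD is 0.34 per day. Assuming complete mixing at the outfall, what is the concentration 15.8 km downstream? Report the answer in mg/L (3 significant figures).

1780 L/s = 1.78 m³/s.
After complete mixing, C₀ = (0.6·29.6 + 1.78·0.71) / 2.38 = 7.993 mg/L.
Travel time t = 1.58e+04 m / 0.30 m/s = 5.267e+04 s = 0.6096 d.
C = 7.993·exp(−0.34·0.6096) = 7.993·0.8128 = 6.497 mg/L.

6.50 mg/L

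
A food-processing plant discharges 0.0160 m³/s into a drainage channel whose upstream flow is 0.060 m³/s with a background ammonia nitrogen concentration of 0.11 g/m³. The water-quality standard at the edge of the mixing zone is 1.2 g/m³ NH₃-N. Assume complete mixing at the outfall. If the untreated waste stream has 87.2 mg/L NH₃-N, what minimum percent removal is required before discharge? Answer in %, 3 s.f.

93.9 %

Mass balance: 1.2·0.076 = 0.016·Cₑ + 0.06·0.11.
Cₑ = (0.0912 − 0.0066) / 0.016 = 5.287 mg/L.
Required removal = 1 − 5.287/87.2 = 93.94 %.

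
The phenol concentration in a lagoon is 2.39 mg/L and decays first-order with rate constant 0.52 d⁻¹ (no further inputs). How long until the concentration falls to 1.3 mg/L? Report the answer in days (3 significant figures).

t = ln(C₀/C)/k = ln(2.39/1.3)/0.52 = 0.6089/0.52 = 1.171 d.

1.17 d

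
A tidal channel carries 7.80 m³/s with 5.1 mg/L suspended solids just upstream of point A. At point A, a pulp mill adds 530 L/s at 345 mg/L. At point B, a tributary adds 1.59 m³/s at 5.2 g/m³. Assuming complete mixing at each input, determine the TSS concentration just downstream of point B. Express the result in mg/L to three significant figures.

23.3 mg/L

530 L/s = 0.53 m³/s.
After input A: C = (7.8·5.1 + 0.53·345) / 8.33 = 26.73 mg/L.
After input B: C = (8.33·26.73 + 1.59·5.2) / 9.92 = 23.28 mg/L.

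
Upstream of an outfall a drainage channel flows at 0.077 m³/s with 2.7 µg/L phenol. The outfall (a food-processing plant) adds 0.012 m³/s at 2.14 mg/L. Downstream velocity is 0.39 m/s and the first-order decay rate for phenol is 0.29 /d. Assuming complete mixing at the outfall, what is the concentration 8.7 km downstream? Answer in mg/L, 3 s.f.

0.270 mg/L

2.7 µg/L = 0.0027 mg/L.
After complete mixing, C₀ = (0.012·2.14 + 0.077·0.0027) / 0.089 = 0.2909 mg/L.
Travel time t = 8700 m / 0.39 m/s = 2.231e+04 s = 0.2582 d.
C = 0.2909·exp(−0.29·0.2582) = 0.2909·0.9279 = 0.2699 mg/L.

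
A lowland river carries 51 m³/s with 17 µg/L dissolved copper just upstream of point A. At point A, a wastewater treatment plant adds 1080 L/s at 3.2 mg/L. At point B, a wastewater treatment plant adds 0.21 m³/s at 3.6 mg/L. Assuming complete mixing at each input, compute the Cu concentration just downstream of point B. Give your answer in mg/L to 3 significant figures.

17 µg/L = 0.017 mg/L.
1080 L/s = 1.08 m³/s.
After input A: C = (51·0.017 + 1.08·3.2) / 52.08 = 0.08301 mg/L.
After input B: C = (52.08·0.08301 + 0.21·3.6) / 52.29 = 0.09713 mg/L.

0.0971 mg/L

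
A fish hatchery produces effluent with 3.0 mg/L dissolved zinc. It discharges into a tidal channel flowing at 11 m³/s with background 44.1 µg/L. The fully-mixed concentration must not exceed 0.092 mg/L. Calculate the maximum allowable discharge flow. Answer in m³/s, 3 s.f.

0.181 m³/s

44.1 µg/L = 0.0441 mg/L.
Mass balance at complete mixing: C_std·(Q_w + Q_r) = Q_w·C_e + Q_r·C_b.
Rearranging, Q_w = Q_r·(C_std − C_b)/(C_e − C_std) = 11·(0.092 − 0.0441) / (3 − 0.092) = 0.1812 m³/s.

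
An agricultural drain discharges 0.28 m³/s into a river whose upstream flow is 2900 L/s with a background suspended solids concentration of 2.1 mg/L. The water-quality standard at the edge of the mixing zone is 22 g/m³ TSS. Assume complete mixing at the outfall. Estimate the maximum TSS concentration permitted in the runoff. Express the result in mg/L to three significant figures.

228 mg/L

2900 L/s = 2.9 m³/s.
Mass balance: 22·3.18 = 0.28·Cₑ + 2.9·2.1.
Cₑ = (69.96 − 6.09) / 0.28 = 228.1 mg/L.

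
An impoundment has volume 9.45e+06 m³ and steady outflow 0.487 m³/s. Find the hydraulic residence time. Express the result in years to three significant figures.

0.615 yr

Q = 0.487 m³/s × 3.156e+07 s/yr = 1.537e+07 m³/yr.
Hydraulic residence time τ = V/Q = 9.45e+06/1.537e+07 = 0.6149 yr.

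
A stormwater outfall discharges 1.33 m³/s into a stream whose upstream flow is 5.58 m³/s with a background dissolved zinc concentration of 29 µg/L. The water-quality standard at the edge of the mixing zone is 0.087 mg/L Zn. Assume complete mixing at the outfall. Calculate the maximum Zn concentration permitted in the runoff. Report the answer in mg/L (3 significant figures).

29 µg/L = 0.029 mg/L.
Mass balance: 0.087·6.91 = 1.33·Cₑ + 5.58·0.029.
Cₑ = (0.6012 − 0.1618) / 1.33 = 0.3303 mg/L.

0.330 mg/L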